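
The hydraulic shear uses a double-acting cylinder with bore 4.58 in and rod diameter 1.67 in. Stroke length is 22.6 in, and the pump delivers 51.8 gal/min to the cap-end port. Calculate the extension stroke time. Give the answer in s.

t ≈ 1.87 s

Cap-side area A_cap = π/4 × (4.58 in)² = 16.47 in^2
Swept volume V = A × L; t = V / Q = A·L / Q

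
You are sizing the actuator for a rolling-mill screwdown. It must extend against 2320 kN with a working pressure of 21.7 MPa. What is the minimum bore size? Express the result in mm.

Extension force acts on the full piston face: F = P × (π/4)D².
D = √(4F / (πP)) = √(4 × 2320 kN / (π × 21.7 MPa))

D ≈ 369 mm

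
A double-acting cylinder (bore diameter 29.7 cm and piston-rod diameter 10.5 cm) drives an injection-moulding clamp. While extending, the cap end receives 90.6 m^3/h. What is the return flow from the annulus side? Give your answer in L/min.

Q_out ≈ 1320 L/min

Cap-side area A_cap = π/4 × (29.7 cm)² = 692.8 cm^2
Rod-side annular area A_ann = π/4 × (29.7² − 10.5²) = 606.2 cm^2
Piston speed v = Q_in/A_cap; rod-end outflow Q_out = v × A_ann = Q_in × A_ann/A_cap.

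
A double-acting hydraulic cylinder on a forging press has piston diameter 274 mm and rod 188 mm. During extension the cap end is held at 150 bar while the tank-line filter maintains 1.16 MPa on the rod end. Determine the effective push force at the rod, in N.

Cap-side area A_cap = π/4 × (274 mm)² = 58960 mm^2
Rod-side annular area A_ann = π/4 × (274² − 188²) = 31210 mm^2
Net thrust = P_cap·A_cap − P_rod·A_ann = 8.845e5 N − 36200 N

F ≈ 8.48e5 N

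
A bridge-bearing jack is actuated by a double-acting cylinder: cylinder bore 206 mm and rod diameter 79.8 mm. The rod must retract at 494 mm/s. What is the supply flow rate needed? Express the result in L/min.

Rod-side annular area A_ann = π/4 × (206² − 79.8²) = 28330 mm^2
Q = A × v

Q ≈ 840 L/min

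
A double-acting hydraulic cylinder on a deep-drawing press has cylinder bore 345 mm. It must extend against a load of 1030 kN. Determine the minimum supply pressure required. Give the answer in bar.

Cap-side area A_cap = π/4 × (345 mm)² = 93480 mm^2
P = F / A = 1030 kN / A

P ≈ 110 bar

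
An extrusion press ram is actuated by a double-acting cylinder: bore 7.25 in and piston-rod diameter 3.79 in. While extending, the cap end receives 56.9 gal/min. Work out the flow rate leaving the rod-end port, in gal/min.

Cap-side area A_cap = π/4 × (7.25 in)² = 41.28 in^2
Rod-side annular area A_ann = π/4 × (7.25² − 3.79²) = 30.00 in^2
Piston speed v = Q_in/A_cap; rod-end outflow Q_out = v × A_ann = Q_in × A_ann/A_cap.

Q_out ≈ 41.4 gal/min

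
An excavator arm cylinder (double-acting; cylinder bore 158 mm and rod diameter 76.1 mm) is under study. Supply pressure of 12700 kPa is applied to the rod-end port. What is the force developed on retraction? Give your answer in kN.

F ≈ 191 kN

Rod-side annular area A_ann = π/4 × (158² − 76.1²) = 15060 mm^2
On retraction the pressure acts on the annular area (bore minus rod).
F = P × A_ann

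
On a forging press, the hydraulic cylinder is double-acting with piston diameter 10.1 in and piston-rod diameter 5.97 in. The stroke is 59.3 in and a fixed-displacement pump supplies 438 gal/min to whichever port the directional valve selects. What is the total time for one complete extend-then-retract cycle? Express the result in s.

t ≈ 4.65 s

Cap-side area A_cap = π/4 × (10.1 in)² = 80.12 in^2
Rod-side annular area A_ann = π/4 × (10.1² − 5.97²) = 52.13 in^2
t_ext = A_cap·L/Q = 2.817 s
t_ret = A_ann·L/Q = 1.833 s
t_cycle = t_ext + t_ret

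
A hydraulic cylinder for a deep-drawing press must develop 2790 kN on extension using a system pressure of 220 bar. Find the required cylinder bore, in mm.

D ≈ 402 mm

Extension force acts on the full piston face: F = P × (π/4)D².
D = √(4F / (πP)) = √(4 × 2790 kN / (π × 220 bar))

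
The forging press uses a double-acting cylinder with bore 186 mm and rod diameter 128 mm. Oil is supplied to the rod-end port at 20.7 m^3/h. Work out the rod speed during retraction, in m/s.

v ≈ 0.402 m/s

Rod-side annular area A_ann = π/4 × (186² − 128²) = 14300 mm^2
Flow into the rod-end port fills the annular volume.
v = Q / A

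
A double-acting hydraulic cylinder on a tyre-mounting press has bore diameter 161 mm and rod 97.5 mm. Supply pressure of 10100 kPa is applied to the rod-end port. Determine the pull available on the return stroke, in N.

Rod-side annular area A_ann = π/4 × (161² − 97.5²) = 12890 mm^2
On retraction the pressure acts on the annular area (bore minus rod).
F = P × A_ann

F ≈ 1.30e5 N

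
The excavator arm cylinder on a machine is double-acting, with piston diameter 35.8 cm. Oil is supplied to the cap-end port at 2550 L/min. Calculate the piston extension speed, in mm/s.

Cap-side area A_cap = π/4 × (35.8 cm)² = 1007 cm^2
v = Q / A

v ≈ 422 mm/s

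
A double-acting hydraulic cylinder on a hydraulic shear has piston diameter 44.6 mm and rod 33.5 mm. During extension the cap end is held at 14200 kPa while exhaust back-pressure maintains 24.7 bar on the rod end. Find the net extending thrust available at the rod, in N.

Cap-side area A_cap = π/4 × (44.6 mm)² = 1562 mm^2
Rod-side annular area A_ann = π/4 × (44.6² − 33.5²) = 680.9 mm^2
Net thrust = P_cap·A_cap − P_rod·A_ann = 22180 N − 1682 N

F ≈ 20500 N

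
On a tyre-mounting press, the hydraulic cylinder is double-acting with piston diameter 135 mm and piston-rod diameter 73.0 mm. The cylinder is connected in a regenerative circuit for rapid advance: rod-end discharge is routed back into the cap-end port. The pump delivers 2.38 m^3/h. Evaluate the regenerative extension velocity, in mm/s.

In regeneration the rod-end outflow joins the pump flow into the cap end, so the net volume the pump must supply per unit advance equals the rod cross-section area.
Rod cross-section A_rod = π/4 × (73.0 mm)² = 4185 mm^2
v = Q_pump / A_rod

v ≈ 158 mm/s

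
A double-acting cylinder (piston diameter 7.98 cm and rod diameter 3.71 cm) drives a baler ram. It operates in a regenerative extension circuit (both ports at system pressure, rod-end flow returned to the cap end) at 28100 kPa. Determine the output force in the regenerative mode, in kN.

With equal pressure on both faces, forces on the annular region cancel; the net push is pressure × rod cross-section.
Rod cross-section A_rod = π/4 × (3.71 cm)² = 10.81 cm^2
F = P × A_rod

F ≈ 30.4 kN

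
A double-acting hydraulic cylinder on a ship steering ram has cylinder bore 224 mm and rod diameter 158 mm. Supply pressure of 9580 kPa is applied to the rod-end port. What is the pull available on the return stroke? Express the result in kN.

Rod-side annular area A_ann = π/4 × (224² − 158²) = 19800 mm^2
On retraction the pressure acts on the annular area (bore minus rod).
F = P × A_ann

F ≈ 190 kN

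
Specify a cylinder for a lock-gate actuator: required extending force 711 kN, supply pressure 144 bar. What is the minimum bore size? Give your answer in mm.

D ≈ 251 mm

Extension force acts on the full piston face: F = P × (π/4)D².
D = √(4F / (πP)) = √(4 × 711 kN / (π × 144 bar))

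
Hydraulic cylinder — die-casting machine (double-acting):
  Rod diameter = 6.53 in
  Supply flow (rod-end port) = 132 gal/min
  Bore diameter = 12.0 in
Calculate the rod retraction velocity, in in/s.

v ≈ 6.38 in/s

Rod-side annular area A_ann = π/4 × (12.0² − 6.53²) = 79.61 in^2
Flow into the rod-end port fills the annular volume.
v = Q / A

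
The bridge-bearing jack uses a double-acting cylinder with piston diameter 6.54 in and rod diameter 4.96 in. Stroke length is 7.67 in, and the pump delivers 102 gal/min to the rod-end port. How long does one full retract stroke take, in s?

t ≈ 0.279 s

Rod-side annular area A_ann = π/4 × (6.54² − 4.96²) = 14.27 in^2
Swept volume V = A × L; t = V / Q = A·L / Q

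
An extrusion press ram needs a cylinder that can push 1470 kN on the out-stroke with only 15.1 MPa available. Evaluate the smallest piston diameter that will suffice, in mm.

Extension force acts on the full piston face: F = P × (π/4)D².
D = √(4F / (πP)) = √(4 × 1470 kN / (π × 15.1 MPa))

D ≈ 352 mm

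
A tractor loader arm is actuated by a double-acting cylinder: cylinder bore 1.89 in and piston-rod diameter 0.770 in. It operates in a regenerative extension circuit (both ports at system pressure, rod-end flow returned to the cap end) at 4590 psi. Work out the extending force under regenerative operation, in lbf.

F ≈ 2140 lbf

With equal pressure on both faces, forces on the annular region cancel; the net push is pressure × rod cross-section.
Rod cross-section A_rod = π/4 × (0.770 in)² = 0.4657 in^2
F = P × A_rod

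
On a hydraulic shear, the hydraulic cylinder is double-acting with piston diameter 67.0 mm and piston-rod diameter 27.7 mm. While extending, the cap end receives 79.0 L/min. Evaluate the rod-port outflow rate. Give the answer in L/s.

Cap-side area A_cap = π/4 × (67.0 mm)² = 3526 mm^2
Rod-side annular area A_ann = π/4 × (67.0² − 27.7²) = 2923 mm^2
Piston speed v = Q_in/A_cap; rod-end outflow Q_out = v × A_ann = Q_in × A_ann/A_cap.

Q_out ≈ 1.09 L/s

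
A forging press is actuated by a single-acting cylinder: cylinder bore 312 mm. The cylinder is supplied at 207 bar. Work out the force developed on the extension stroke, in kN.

Cap-side area A_cap = π/4 × (312 mm)² = 76450 mm^2
F = P × A_cap = 207 bar × A_cap

F ≈ 1580 kN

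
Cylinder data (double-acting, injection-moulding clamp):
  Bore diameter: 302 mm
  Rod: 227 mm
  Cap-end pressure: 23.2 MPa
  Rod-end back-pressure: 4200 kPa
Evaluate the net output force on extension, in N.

F ≈ 1.53e6 N

Cap-side area A_cap = π/4 × (302 mm)² = 71630 mm^2
Rod-side annular area A_ann = π/4 × (302² − 227²) = 31160 mm^2
Net thrust = P_cap·A_cap − P_rod·A_ann = 1.662e6 N − 1.309e5 N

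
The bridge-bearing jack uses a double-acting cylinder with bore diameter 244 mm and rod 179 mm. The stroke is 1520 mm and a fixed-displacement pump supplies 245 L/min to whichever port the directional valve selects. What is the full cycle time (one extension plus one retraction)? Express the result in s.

t ≈ 25.4 s

Cap-side area A_cap = π/4 × (244 mm)² = 46760 mm^2
Rod-side annular area A_ann = π/4 × (244² − 179²) = 21590 mm^2
t_ext = A_cap·L/Q = 17.41 s
t_ret = A_ann·L/Q = 8.038 s
t_cycle = t_ext + t_ret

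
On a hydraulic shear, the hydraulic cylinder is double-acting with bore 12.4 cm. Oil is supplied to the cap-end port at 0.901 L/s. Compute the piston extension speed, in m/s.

v ≈ 0.0746 m/s

Cap-side area A_cap = π/4 × (12.4 cm)² = 120.8 cm^2
v = Q / A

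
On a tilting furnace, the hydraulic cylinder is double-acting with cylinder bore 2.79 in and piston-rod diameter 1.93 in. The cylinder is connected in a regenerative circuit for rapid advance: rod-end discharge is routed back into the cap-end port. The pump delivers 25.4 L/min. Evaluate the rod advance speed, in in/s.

In regeneration the rod-end outflow joins the pump flow into the cap end, so the net volume the pump must supply per unit advance equals the rod cross-section area.
Rod cross-section A_rod = π/4 × (1.93 in)² = 2.926 in^2
v = Q_pump / A_rod

v ≈ 8.83 in/s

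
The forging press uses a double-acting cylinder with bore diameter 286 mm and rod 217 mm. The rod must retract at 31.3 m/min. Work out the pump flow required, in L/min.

Q ≈ 853 L/min

Rod-side annular area A_ann = π/4 × (286² − 217²) = 27260 mm^2
Q = A × v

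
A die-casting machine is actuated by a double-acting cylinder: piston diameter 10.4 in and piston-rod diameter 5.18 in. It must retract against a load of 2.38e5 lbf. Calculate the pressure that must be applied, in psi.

P ≈ 3730 psi

Rod-side annular area A_ann = π/4 × (10.4² − 5.18²) = 63.87 in^2
Retraction: pressure acts on the annular area.
P = F / A = 2.38e5 lbf / A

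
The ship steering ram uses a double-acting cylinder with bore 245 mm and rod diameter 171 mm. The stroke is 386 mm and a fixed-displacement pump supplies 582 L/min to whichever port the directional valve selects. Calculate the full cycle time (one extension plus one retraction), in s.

t ≈ 2.84 s

Cap-side area A_cap = π/4 × (245 mm)² = 47140 mm^2
Rod-side annular area A_ann = π/4 × (245² − 171²) = 24180 mm^2
t_ext = A_cap·L/Q = 1.876 s
t_ret = A_ann·L/Q = 0.9621 s
t_cycle = t_ext + t_ret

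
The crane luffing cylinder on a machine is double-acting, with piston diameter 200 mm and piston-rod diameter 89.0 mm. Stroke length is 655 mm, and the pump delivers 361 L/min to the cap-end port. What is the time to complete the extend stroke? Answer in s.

Cap-side area A_cap = π/4 × (200 mm)² = 31420 mm^2
Swept volume V = A × L; t = V / Q = A·L / Q

t ≈ 3.42 s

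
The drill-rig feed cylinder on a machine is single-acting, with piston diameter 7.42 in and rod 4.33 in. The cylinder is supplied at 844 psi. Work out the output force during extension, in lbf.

F ≈ 36500 lbf

Cap-side area A_cap = π/4 × (7.42 in)² = 43.24 in^2
F = P × A_cap = 844 psi × A_cap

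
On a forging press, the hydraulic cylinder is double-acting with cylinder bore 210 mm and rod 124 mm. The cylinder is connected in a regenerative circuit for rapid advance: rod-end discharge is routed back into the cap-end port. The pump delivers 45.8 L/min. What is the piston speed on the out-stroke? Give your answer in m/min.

v ≈ 3.79 m/min

In regeneration the rod-end outflow joins the pump flow into the cap end, so the net volume the pump must supply per unit advance equals the rod cross-section area.
Rod cross-section A_rod = π/4 × (124 mm)² = 12080 mm^2
v = Q_pump / A_rod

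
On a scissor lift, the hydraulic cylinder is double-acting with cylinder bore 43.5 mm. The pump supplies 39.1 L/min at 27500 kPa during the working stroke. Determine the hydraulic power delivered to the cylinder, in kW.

W ≈ 17.9 kW

Hydraulic power = P × Q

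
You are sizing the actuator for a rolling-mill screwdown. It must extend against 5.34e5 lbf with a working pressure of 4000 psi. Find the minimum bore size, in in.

D ≈ 13.0 in

Extension force acts on the full piston face: F = P × (π/4)D².
D = √(4F / (πP)) = √(4 × 5.34e5 lbf / (π × 4000 psi))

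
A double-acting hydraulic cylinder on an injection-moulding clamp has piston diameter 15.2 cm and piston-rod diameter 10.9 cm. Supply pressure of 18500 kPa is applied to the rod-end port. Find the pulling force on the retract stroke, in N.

F ≈ 1.63e5 N

Rod-side annular area A_ann = π/4 × (15.2² − 10.9²) = 88.15 cm^2
On retraction the pressure acts on the annular area (bore minus rod).
F = P × A_ann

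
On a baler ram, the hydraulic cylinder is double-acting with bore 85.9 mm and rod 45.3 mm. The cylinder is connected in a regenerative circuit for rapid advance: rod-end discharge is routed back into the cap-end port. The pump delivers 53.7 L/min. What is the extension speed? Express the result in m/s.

v ≈ 0.555 m/s

In regeneration the rod-end outflow joins the pump flow into the cap end, so the net volume the pump must supply per unit advance equals the rod cross-section area.
Rod cross-section A_rod = π/4 × (45.3 mm)² = 1612 mm^2
v = Q_pump / A_rod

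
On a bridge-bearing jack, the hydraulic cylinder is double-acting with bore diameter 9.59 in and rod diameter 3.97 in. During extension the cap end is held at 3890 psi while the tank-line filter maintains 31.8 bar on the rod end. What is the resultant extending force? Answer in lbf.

F ≈ 2.53e5 lbf

Cap-side area A_cap = π/4 × (9.59 in)² = 72.23 in^2
Rod-side annular area A_ann = π/4 × (9.59² − 3.97²) = 59.85 in^2
Net thrust = P_cap·A_cap − P_rod·A_ann = 2.810e5 lbf − 27610 lbf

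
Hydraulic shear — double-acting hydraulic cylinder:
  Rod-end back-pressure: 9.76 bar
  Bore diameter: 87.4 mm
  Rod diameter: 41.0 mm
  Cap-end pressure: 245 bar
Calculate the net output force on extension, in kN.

Cap-side area A_cap = π/4 × (87.4 mm)² = 5999 mm^2
Rod-side annular area A_ann = π/4 × (87.4² − 41.0²) = 4679 mm^2
Net thrust = P_cap·A_cap − P_rod·A_ann = 147.0 kN − 4.567 kN

F ≈ 142 kN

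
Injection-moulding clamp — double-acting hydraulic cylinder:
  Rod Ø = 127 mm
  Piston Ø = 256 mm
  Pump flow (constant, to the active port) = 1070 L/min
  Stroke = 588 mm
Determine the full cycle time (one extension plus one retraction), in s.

t ≈ 2.98 s

Cap-side area A_cap = π/4 × (256 mm)² = 51470 mm^2
Rod-side annular area A_ann = π/4 × (256² − 127²) = 38800 mm^2
t_ext = A_cap·L/Q = 1.697 s
t_ret = A_ann·L/Q = 1.279 s
t_cycle = t_ext + t_ret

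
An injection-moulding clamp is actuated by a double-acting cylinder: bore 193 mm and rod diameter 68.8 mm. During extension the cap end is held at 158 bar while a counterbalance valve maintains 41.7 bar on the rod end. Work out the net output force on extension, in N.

F ≈ 3.56e5 N

Cap-side area A_cap = π/4 × (193 mm)² = 29260 mm^2
Rod-side annular area A_ann = π/4 × (193² − 68.8²) = 25540 mm^2
Net thrust = P_cap·A_cap − P_rod·A_ann = 4.622e5 N − 1.065e5 N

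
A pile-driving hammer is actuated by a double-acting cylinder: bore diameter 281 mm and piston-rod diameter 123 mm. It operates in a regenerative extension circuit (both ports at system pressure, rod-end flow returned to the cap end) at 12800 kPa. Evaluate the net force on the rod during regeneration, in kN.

With equal pressure on both faces, forces on the annular region cancel; the net push is pressure × rod cross-section.
Rod cross-section A_rod = π/4 × (123 mm)² = 11880 mm^2
F = P × A_rod

F ≈ 152 kN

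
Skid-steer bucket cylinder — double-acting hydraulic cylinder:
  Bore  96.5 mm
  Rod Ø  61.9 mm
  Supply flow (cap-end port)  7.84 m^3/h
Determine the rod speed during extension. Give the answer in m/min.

Cap-side area A_cap = π/4 × (96.5 mm)² = 7314 mm^2
v = Q / A

v ≈ 17.9 m/min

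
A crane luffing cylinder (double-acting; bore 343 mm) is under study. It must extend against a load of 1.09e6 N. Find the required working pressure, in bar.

P ≈ 118 bar

Cap-side area A_cap = π/4 × (343 mm)² = 92400 mm^2
P = F / A = 1.09e6 N / A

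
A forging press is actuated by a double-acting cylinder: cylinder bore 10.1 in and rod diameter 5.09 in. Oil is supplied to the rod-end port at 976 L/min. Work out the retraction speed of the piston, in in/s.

Rod-side annular area A_ann = π/4 × (10.1² − 5.09²) = 59.77 in^2
Flow into the rod-end port fills the annular volume.
v = Q / A

v ≈ 16.6 in/s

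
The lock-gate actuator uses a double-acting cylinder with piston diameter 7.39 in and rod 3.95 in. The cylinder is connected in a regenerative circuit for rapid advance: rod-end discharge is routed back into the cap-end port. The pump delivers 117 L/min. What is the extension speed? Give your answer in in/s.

In regeneration the rod-end outflow joins the pump flow into the cap end, so the net volume the pump must supply per unit advance equals the rod cross-section area.
Rod cross-section A_rod = π/4 × (3.95 in)² = 12.25 in^2
v = Q_pump / A_rod

v ≈ 9.71 in/s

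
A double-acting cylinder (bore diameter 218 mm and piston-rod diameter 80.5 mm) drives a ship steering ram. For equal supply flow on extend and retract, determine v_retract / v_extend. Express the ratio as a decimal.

v_ret/v_ext ≈ 1.16

Cap-side area A_cap = π/4 × (218 mm)² = 37330 mm^2
Rod-side annular area A_ann = π/4 × (218² − 80.5²) = 32240 mm^2
For equal Q, v ∝ 1/A, so v_ret/v_ext = A_cap/A_ann.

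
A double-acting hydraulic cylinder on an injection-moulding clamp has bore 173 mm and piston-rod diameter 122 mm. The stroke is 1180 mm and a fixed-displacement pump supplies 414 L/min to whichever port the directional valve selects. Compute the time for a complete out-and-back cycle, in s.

Cap-side area A_cap = π/4 × (173 mm)² = 23510 mm^2
Rod-side annular area A_ann = π/4 × (173² − 122²) = 11820 mm^2
t_ext = A_cap·L/Q = 4.020 s
t_ret = A_ann·L/Q = 2.021 s
t_cycle = t_ext + t_ret

t ≈ 6.04 s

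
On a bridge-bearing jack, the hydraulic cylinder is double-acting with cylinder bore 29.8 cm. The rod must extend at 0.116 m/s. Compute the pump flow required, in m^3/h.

Cap-side area A_cap = π/4 × (29.8 cm)² = 697.5 cm^2
Q = A × v

Q ≈ 29.1 m^3/h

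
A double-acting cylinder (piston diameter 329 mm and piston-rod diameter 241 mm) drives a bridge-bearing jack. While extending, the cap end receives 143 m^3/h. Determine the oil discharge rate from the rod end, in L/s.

Cap-side area A_cap = π/4 × (329 mm)² = 85010 mm^2
Rod-side annular area A_ann = π/4 × (329² − 241²) = 39400 mm^2
Piston speed v = Q_in/A_cap; rod-end outflow Q_out = v × A_ann = Q_in × A_ann/A_cap.

Q_out ≈ 18.4 L/s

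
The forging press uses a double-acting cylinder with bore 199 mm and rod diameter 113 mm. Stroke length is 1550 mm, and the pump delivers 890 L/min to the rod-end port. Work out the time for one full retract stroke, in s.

Rod-side annular area A_ann = π/4 × (199² − 113²) = 21070 mm^2
Swept volume V = A × L; t = V / Q = A·L / Q

t ≈ 2.20 s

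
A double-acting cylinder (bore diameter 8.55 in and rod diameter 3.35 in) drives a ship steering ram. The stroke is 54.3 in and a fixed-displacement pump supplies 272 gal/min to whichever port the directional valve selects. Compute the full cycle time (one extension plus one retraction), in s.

t ≈ 5.50 s

Cap-side area A_cap = π/4 × (8.55 in)² = 57.41 in^2
Rod-side annular area A_ann = π/4 × (8.55² − 3.35²) = 48.60 in^2
t_ext = A_cap·L/Q = 2.977 s
t_ret = A_ann·L/Q = 2.520 s
t_cycle = t_ext + t_ret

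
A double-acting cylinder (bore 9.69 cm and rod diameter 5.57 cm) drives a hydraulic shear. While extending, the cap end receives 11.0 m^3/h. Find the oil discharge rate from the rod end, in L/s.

Cap-side area A_cap = π/4 × (9.69 cm)² = 73.75 cm^2
Rod-side annular area A_ann = π/4 × (9.69² − 5.57²) = 49.38 cm^2
Piston speed v = Q_in/A_cap; rod-end outflow Q_out = v × A_ann = Q_in × A_ann/A_cap.

Q_out ≈ 2.05 L/s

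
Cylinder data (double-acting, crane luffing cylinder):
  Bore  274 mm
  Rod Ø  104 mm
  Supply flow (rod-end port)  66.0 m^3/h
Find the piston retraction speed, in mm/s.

Rod-side annular area A_ann = π/4 × (274² − 104²) = 50470 mm^2
Flow into the rod-end port fills the annular volume.
v = Q / A

v ≈ 363 mm/s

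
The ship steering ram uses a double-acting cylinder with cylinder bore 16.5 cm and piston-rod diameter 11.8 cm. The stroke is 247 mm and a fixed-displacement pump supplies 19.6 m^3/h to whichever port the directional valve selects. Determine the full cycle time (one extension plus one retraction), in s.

Cap-side area A_cap = π/4 × (16.5 cm)² = 213.8 cm^2
Rod-side annular area A_ann = π/4 × (16.5² − 11.8²) = 104.5 cm^2
t_ext = A_cap·L/Q = 0.9701 s
t_ret = A_ann·L/Q = 0.4739 s
t_cycle = t_ext + t_ret

t ≈ 1.44 s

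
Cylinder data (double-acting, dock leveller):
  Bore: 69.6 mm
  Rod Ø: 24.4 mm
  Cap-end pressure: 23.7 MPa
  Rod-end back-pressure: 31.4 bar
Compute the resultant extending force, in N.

Cap-side area A_cap = π/4 × (69.6 mm)² = 3805 mm^2
Rod-side annular area A_ann = π/4 × (69.6² − 24.4²) = 3337 mm^2
Net thrust = P_cap·A_cap − P_rod·A_ann = 90170 N − 10480 N

F ≈ 79700 N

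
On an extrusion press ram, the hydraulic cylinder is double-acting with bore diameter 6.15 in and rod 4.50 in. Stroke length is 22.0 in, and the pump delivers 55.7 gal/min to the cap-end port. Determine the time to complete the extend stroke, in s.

Cap-side area A_cap = π/4 × (6.15 in)² = 29.71 in^2
Swept volume V = A × L; t = V / Q = A·L / Q

t ≈ 3.05 s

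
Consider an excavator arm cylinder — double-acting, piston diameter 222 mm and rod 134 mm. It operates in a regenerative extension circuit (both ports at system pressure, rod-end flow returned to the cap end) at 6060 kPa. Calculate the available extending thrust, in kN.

F ≈ 85.5 kN

With equal pressure on both faces, forces on the annular region cancel; the net push is pressure × rod cross-section.
Rod cross-section A_rod = π/4 × (134 mm)² = 14100 mm^2
F = P × A_rod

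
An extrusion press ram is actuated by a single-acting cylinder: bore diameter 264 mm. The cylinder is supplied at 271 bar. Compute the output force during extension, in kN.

F ≈ 1480 kN

Cap-side area A_cap = π/4 × (264 mm)² = 54740 mm^2
F = P × A_cap = 271 bar × A_cap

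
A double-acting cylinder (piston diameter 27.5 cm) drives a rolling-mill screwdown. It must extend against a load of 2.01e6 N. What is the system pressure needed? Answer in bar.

Cap-side area A_cap = π/4 × (27.5 cm)² = 594.0 cm^2
P = F / A = 2.01e6 N / A

P ≈ 338 bar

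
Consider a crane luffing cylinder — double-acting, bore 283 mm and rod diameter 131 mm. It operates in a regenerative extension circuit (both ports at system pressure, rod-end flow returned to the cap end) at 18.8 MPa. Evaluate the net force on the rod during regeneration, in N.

F ≈ 2.53e5 N

With equal pressure on both faces, forces on the annular region cancel; the net push is pressure × rod cross-section.
Rod cross-section A_rod = π/4 × (131 mm)² = 13480 mm^2
F = P × A_rod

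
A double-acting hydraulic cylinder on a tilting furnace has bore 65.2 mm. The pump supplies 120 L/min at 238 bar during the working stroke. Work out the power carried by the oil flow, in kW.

W ≈ 47.6 kW

Hydraulic power = P × Q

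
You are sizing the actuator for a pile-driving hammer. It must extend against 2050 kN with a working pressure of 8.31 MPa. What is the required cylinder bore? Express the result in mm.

D ≈ 560 mm

Extension force acts on the full piston face: F = P × (π/4)D².
D = √(4F / (πP)) = √(4 × 2050 kN / (π × 8.31 MPa))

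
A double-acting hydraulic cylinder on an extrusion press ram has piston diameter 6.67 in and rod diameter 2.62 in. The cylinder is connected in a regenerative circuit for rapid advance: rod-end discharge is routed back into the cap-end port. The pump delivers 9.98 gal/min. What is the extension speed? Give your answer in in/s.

v ≈ 7.13 in/s

In regeneration the rod-end outflow joins the pump flow into the cap end, so the net volume the pump must supply per unit advance equals the rod cross-section area.
Rod cross-section A_rod = π/4 × (2.62 in)² = 5.391 in^2
v = Q_pump / A_rod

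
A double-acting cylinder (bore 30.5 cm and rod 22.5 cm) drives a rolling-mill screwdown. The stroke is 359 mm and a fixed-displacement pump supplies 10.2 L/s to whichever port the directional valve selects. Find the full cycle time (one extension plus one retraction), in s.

t ≈ 3.74 s

Cap-side area A_cap = π/4 × (30.5 cm)² = 730.6 cm^2
Rod-side annular area A_ann = π/4 × (30.5² − 22.5²) = 333.0 cm^2
t_ext = A_cap·L/Q = 2.571 s
t_ret = A_ann·L/Q = 1.172 s
t_cycle = t_ext + t_ret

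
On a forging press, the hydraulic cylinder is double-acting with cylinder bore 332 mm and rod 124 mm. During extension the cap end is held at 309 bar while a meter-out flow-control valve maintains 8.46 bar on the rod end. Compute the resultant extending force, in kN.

Cap-side area A_cap = π/4 × (332 mm)² = 86570 mm^2
Rod-side annular area A_ann = π/4 × (332² − 124²) = 74490 mm^2
Net thrust = P_cap·A_cap − P_rod·A_ann = 2675 kN − 63.02 kN

F ≈ 2610 kN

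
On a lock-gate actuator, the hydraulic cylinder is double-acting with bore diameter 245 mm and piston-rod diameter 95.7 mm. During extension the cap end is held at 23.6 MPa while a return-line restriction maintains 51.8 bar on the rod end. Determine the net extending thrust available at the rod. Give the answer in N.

Cap-side area A_cap = π/4 × (245 mm)² = 47140 mm^2
Rod-side annular area A_ann = π/4 × (245² − 95.7²) = 39950 mm^2
Net thrust = P_cap·A_cap − P_rod·A_ann = 1.113e6 N − 2.069e5 N

F ≈ 9.06e5 N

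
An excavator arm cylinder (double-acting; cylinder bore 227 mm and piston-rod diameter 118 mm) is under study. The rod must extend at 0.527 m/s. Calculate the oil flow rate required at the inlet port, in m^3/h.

Cap-side area A_cap = π/4 × (227 mm)² = 40470 mm^2
Q = A × v

Q ≈ 76.8 m^3/h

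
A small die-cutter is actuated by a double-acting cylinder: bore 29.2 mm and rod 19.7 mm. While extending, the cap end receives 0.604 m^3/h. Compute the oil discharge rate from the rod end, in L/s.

Cap-side area A_cap = π/4 × (29.2 mm)² = 669.7 mm^2
Rod-side annular area A_ann = π/4 × (29.2² − 19.7²) = 364.9 mm^2
Piston speed v = Q_in/A_cap; rod-end outflow Q_out = v × A_ann = Q_in × A_ann/A_cap.

Q_out ≈ 0.0914 L/s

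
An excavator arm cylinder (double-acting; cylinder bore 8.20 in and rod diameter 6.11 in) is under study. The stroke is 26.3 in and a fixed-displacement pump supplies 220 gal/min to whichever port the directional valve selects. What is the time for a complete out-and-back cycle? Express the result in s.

Cap-side area A_cap = π/4 × (8.20 in)² = 52.81 in^2
Rod-side annular area A_ann = π/4 × (8.20² − 6.11²) = 23.49 in^2
t_ext = A_cap·L/Q = 1.640 s
t_ret = A_ann·L/Q = 0.7294 s
t_cycle = t_ext + t_ret

t ≈ 2.37 s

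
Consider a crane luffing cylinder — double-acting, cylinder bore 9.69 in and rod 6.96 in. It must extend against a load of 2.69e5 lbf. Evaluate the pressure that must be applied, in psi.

Cap-side area A_cap = π/4 × (9.69 in)² = 73.75 in^2
P = F / A = 2.69e5 lbf / A

P ≈ 3650 psi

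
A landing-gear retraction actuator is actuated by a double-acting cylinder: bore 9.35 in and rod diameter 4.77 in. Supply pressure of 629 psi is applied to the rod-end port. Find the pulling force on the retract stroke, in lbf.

Rod-side annular area A_ann = π/4 × (9.35² − 4.77²) = 50.79 in^2
On retraction the pressure acts on the annular area (bore minus rod).
F = P × A_ann

F ≈ 31900 lbf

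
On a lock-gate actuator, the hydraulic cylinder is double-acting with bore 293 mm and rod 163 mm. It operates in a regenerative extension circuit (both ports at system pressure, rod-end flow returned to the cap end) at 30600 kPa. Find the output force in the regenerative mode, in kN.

With equal pressure on both faces, forces on the annular region cancel; the net push is pressure × rod cross-section.
Rod cross-section A_rod = π/4 × (163 mm)² = 20870 mm^2
F = P × A_rod

F ≈ 639 kN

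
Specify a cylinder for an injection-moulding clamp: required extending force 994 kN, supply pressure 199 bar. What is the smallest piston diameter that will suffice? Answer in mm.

Extension force acts on the full piston face: F = P × (π/4)D².
D = √(4F / (πP)) = √(4 × 994 kN / (π × 199 bar))

D ≈ 252 mm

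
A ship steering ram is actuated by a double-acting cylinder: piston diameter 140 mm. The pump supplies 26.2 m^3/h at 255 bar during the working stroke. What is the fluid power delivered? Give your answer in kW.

Hydraulic power = P × Q

W ≈ 186 kW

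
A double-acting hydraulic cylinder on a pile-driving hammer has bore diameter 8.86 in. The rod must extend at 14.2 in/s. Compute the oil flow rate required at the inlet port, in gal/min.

Q ≈ 227 gal/min

Cap-side area A_cap = π/4 × (8.86 in)² = 61.65 in^2
Q = A × v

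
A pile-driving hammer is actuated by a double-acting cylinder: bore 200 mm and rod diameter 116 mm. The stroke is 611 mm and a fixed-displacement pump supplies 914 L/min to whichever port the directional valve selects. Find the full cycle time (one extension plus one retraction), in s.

t ≈ 2.10 s

Cap-side area A_cap = π/4 × (200 mm)² = 31420 mm^2
Rod-side annular area A_ann = π/4 × (200² − 116²) = 20850 mm^2
t_ext = A_cap·L/Q = 1.260 s
t_ret = A_ann·L/Q = 0.8362 s
t_cycle = t_ext + t_ret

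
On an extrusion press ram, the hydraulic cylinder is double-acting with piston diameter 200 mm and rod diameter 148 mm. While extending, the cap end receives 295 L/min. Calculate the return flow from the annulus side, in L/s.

Q_out ≈ 2.22 L/s

Cap-side area A_cap = π/4 × (200 mm)² = 31420 mm^2
Rod-side annular area A_ann = π/4 × (200² − 148²) = 14210 mm^2
Piston speed v = Q_in/A_cap; rod-end outflow Q_out = v × A_ann = Q_in × A_ann/A_cap.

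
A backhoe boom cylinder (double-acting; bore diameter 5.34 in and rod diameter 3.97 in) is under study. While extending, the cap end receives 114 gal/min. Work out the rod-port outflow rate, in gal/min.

Cap-side area A_cap = π/4 × (5.34 in)² = 22.40 in^2
Rod-side annular area A_ann = π/4 × (5.34² − 3.97²) = 10.02 in^2
Piston speed v = Q_in/A_cap; rod-end outflow Q_out = v × A_ann = Q_in × A_ann/A_cap.

Q_out ≈ 51.0 gal/min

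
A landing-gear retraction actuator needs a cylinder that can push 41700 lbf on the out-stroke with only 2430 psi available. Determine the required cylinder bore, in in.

Extension force acts on the full piston face: F = P × (π/4)D².
D = √(4F / (πP)) = √(4 × 41700 lbf / (π × 2430 psi))

D ≈ 4.67 in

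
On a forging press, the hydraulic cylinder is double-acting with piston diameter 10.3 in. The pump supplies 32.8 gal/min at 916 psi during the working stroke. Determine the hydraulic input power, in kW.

Hydraulic power = P × Q

W ≈ 13.1 kW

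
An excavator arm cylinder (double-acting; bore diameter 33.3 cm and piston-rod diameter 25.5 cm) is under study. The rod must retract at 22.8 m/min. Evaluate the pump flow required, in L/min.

Q ≈ 821 L/min

Rod-side annular area A_ann = π/4 × (33.3² − 25.5²) = 360.2 cm^2
Q = A × v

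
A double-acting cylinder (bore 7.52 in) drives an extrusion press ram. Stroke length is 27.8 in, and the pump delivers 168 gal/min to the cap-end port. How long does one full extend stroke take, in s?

t ≈ 1.91 s

Cap-side area A_cap = π/4 × (7.52 in)² = 44.41 in^2
Swept volume V = A × L; t = V / Q = A·L / Q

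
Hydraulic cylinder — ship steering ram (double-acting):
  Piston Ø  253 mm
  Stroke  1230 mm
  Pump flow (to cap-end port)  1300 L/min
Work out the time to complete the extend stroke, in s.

Cap-side area A_cap = π/4 × (253 mm)² = 50270 mm^2
Swept volume V = A × L; t = V / Q = A·L / Q

t ≈ 2.85 s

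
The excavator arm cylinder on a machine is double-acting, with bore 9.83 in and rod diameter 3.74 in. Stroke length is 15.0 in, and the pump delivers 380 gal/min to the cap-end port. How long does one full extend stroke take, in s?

Cap-side area A_cap = π/4 × (9.83 in)² = 75.89 in^2
Swept volume V = A × L; t = V / Q = A·L / Q

t ≈ 0.778 s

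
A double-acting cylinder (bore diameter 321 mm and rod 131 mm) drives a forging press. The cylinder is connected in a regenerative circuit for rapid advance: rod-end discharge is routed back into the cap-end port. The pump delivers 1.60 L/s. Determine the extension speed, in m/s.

v ≈ 0.119 m/s

In regeneration the rod-end outflow joins the pump flow into the cap end, so the net volume the pump must supply per unit advance equals the rod cross-section area.
Rod cross-section A_rod = π/4 × (131 mm)² = 13480 mm^2
v = Q_pump / A_rod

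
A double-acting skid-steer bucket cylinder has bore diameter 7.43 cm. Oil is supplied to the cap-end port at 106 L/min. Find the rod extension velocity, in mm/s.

Cap-side area A_cap = π/4 × (7.43 cm)² = 43.36 cm^2
v = Q / A

v ≈ 407 mm/s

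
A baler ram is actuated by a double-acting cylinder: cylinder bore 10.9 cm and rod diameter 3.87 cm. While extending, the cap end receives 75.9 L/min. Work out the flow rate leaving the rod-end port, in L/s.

Q_out ≈ 1.11 L/s

Cap-side area A_cap = π/4 × (10.9 cm)² = 93.31 cm^2
Rod-side annular area A_ann = π/4 × (10.9² − 3.87²) = 81.55 cm^2
Piston speed v = Q_in/A_cap; rod-end outflow Q_out = v × A_ann = Q_in × A_ann/A_cap.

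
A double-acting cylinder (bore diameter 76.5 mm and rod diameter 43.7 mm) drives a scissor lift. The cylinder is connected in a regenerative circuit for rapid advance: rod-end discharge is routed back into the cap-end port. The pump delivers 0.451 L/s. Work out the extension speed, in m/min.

In regeneration the rod-end outflow joins the pump flow into the cap end, so the net volume the pump must supply per unit advance equals the rod cross-section area.
Rod cross-section A_rod = π/4 × (43.7 mm)² = 1500 mm^2
v = Q_pump / A_rod

v ≈ 18.0 m/min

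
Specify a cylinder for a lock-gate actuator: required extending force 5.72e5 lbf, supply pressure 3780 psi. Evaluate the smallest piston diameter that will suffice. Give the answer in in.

D ≈ 13.9 in

Extension force acts on the full piston face: F = P × (π/4)D².
D = √(4F / (πP)) = √(4 × 5.72e5 lbf / (π × 3780 psi))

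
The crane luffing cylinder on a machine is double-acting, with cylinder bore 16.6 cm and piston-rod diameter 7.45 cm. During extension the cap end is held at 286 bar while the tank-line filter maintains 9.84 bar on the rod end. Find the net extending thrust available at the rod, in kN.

F ≈ 602 kN

Cap-side area A_cap = π/4 × (16.6 cm)² = 216.4 cm^2
Rod-side annular area A_ann = π/4 × (16.6² − 7.45²) = 172.8 cm^2
Net thrust = P_cap·A_cap − P_rod·A_ann = 619.0 kN − 17.01 kN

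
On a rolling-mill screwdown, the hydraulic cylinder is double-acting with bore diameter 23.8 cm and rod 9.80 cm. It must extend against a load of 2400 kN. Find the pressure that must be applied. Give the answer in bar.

P ≈ 539 bar

Cap-side area A_cap = π/4 × (23.8 cm)² = 444.9 cm^2
P = F / A = 2400 kN / A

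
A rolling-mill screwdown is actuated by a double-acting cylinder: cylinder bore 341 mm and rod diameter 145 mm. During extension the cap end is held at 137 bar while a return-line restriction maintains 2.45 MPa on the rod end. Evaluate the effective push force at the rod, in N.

Cap-side area A_cap = π/4 × (341 mm)² = 91330 mm^2
Rod-side annular area A_ann = π/4 × (341² − 145²) = 74810 mm^2
Net thrust = P_cap·A_cap − P_rod·A_ann = 1.251e6 N − 1.833e5 N

F ≈ 1.07e6 N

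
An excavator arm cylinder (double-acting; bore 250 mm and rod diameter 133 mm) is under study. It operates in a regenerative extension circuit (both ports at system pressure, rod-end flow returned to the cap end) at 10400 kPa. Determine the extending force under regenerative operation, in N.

F ≈ 1.44e5 N

With equal pressure on both faces, forces on the annular region cancel; the net push is pressure × rod cross-section.
Rod cross-section A_rod = π/4 × (133 mm)² = 13890 mm^2
F = P × A_rod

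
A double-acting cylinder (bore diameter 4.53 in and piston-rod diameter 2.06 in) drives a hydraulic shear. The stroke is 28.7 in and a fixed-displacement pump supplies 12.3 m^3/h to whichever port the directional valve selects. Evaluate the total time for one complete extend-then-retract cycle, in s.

t ≈ 3.98 s

Cap-side area A_cap = π/4 × (4.53 in)² = 16.12 in^2
Rod-side annular area A_ann = π/4 × (4.53² − 2.06²) = 12.78 in^2
t_ext = A_cap·L/Q = 2.219 s
t_ret = A_ann·L/Q = 1.760 s
t_cycle = t_ext + t_ret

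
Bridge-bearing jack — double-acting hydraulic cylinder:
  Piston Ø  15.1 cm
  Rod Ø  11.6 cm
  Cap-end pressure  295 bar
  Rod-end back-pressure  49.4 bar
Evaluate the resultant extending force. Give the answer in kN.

F ≈ 492 kN

Cap-side area A_cap = π/4 × (15.1 cm)² = 179.1 cm^2
Rod-side annular area A_ann = π/4 × (15.1² − 11.6²) = 73.40 cm^2
Net thrust = P_cap·A_cap − P_rod·A_ann = 528.3 kN − 36.26 kN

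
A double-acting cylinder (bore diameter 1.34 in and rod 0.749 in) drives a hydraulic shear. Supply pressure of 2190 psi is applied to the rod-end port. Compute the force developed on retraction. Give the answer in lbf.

Rod-side annular area A_ann = π/4 × (1.34² − 0.749²) = 0.9697 in^2
On retraction the pressure acts on the annular area (bore minus rod).
F = P × A_ann

F ≈ 2120 lbf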